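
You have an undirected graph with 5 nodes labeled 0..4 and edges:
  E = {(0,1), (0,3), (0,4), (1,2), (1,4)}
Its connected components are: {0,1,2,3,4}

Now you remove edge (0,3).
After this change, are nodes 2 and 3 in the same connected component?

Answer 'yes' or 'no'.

Answer: no

Derivation:
Initial components: {0,1,2,3,4}
Removing edge (0,3): it was a bridge — component count 1 -> 2.
New components: {0,1,2,4} {3}
Are 2 and 3 in the same component? no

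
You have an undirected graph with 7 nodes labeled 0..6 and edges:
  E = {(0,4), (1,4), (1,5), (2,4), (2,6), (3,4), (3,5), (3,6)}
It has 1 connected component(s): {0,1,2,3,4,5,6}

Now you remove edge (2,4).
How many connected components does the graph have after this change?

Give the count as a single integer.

Answer: 1

Derivation:
Initial component count: 1
Remove (2,4): not a bridge. Count unchanged: 1.
  After removal, components: {0,1,2,3,4,5,6}
New component count: 1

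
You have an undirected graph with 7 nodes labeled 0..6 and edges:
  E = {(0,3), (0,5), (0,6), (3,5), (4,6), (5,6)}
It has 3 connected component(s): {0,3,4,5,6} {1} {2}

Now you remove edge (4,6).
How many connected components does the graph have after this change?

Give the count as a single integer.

Initial component count: 3
Remove (4,6): it was a bridge. Count increases: 3 -> 4.
  After removal, components: {0,3,5,6} {1} {2} {4}
New component count: 4

Answer: 4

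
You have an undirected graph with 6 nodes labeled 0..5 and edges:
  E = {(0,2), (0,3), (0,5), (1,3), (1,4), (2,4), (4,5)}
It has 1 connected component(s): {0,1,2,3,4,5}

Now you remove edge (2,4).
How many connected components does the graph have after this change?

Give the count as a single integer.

Answer: 1

Derivation:
Initial component count: 1
Remove (2,4): not a bridge. Count unchanged: 1.
  After removal, components: {0,1,2,3,4,5}
New component count: 1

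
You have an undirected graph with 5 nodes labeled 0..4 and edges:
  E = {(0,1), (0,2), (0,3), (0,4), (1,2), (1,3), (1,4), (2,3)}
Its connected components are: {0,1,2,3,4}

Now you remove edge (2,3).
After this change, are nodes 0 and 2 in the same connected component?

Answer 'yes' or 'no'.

Initial components: {0,1,2,3,4}
Removing edge (2,3): not a bridge — component count unchanged at 1.
New components: {0,1,2,3,4}
Are 0 and 2 in the same component? yes

Answer: yes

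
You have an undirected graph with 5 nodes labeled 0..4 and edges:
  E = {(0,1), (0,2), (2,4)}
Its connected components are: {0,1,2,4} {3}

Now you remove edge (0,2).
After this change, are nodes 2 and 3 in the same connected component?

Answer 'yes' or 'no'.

Initial components: {0,1,2,4} {3}
Removing edge (0,2): it was a bridge — component count 2 -> 3.
New components: {0,1} {2,4} {3}
Are 2 and 3 in the same component? no

Answer: no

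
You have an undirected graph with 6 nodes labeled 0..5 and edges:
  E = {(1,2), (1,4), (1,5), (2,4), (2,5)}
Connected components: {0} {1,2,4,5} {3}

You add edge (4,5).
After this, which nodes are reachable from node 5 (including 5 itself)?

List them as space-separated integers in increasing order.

Before: nodes reachable from 5: {1,2,4,5}
Adding (4,5): both endpoints already in same component. Reachability from 5 unchanged.
After: nodes reachable from 5: {1,2,4,5}

Answer: 1 2 4 5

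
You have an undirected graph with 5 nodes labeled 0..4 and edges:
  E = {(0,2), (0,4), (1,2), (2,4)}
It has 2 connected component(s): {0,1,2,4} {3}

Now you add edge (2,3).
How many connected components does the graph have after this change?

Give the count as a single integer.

Answer: 1

Derivation:
Initial component count: 2
Add (2,3): merges two components. Count decreases: 2 -> 1.
New component count: 1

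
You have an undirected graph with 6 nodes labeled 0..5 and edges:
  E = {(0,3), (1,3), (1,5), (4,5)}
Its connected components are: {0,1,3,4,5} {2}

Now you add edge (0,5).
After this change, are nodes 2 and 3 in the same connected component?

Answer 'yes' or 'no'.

Answer: no

Derivation:
Initial components: {0,1,3,4,5} {2}
Adding edge (0,5): both already in same component {0,1,3,4,5}. No change.
New components: {0,1,3,4,5} {2}
Are 2 and 3 in the same component? no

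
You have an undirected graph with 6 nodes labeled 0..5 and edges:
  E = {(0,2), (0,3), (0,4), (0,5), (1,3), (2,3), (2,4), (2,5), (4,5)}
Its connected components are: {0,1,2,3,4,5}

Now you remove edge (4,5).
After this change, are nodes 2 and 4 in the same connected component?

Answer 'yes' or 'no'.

Answer: yes

Derivation:
Initial components: {0,1,2,3,4,5}
Removing edge (4,5): not a bridge — component count unchanged at 1.
New components: {0,1,2,3,4,5}
Are 2 and 4 in the same component? yes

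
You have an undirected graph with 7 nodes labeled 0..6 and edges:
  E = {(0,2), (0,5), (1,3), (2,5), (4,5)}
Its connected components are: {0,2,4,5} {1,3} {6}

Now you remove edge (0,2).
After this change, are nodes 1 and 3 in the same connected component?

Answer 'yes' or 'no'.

Answer: yes

Derivation:
Initial components: {0,2,4,5} {1,3} {6}
Removing edge (0,2): not a bridge — component count unchanged at 3.
New components: {0,2,4,5} {1,3} {6}
Are 1 and 3 in the same component? yes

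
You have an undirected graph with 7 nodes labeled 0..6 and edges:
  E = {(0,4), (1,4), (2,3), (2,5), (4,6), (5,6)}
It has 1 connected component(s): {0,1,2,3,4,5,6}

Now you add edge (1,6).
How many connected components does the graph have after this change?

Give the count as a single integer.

Answer: 1

Derivation:
Initial component count: 1
Add (1,6): endpoints already in same component. Count unchanged: 1.
New component count: 1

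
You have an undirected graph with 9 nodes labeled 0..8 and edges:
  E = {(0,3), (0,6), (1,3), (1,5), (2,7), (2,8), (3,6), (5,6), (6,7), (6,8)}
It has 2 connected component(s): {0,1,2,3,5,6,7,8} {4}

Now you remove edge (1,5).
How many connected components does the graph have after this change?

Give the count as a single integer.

Initial component count: 2
Remove (1,5): not a bridge. Count unchanged: 2.
  After removal, components: {0,1,2,3,5,6,7,8} {4}
New component count: 2

Answer: 2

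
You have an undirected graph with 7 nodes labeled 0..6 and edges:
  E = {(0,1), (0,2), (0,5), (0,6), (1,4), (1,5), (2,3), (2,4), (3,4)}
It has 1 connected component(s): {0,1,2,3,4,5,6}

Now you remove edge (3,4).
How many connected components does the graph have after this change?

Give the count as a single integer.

Answer: 1

Derivation:
Initial component count: 1
Remove (3,4): not a bridge. Count unchanged: 1.
  After removal, components: {0,1,2,3,4,5,6}
New component count: 1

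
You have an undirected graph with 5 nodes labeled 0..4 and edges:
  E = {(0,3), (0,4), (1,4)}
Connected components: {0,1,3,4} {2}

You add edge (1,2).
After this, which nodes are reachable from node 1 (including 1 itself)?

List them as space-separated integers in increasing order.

Before: nodes reachable from 1: {0,1,3,4}
Adding (1,2): merges 1's component with another. Reachability grows.
After: nodes reachable from 1: {0,1,2,3,4}

Answer: 0 1 2 3 4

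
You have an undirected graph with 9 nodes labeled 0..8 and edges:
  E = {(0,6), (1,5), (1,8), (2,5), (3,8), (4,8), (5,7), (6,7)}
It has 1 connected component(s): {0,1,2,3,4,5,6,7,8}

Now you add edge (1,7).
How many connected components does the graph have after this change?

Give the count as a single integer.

Answer: 1

Derivation:
Initial component count: 1
Add (1,7): endpoints already in same component. Count unchanged: 1.
New component count: 1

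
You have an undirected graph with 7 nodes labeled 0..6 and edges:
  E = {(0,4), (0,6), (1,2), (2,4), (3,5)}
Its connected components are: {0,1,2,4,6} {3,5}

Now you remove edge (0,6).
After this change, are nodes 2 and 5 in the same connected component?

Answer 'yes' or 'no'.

Answer: no

Derivation:
Initial components: {0,1,2,4,6} {3,5}
Removing edge (0,6): it was a bridge — component count 2 -> 3.
New components: {0,1,2,4} {3,5} {6}
Are 2 and 5 in the same component? no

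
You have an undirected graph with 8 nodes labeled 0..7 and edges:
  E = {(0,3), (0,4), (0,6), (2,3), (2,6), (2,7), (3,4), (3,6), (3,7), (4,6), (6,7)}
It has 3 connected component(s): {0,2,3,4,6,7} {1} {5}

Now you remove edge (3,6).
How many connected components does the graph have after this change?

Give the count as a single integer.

Answer: 3

Derivation:
Initial component count: 3
Remove (3,6): not a bridge. Count unchanged: 3.
  After removal, components: {0,2,3,4,6,7} {1} {5}
New component count: 3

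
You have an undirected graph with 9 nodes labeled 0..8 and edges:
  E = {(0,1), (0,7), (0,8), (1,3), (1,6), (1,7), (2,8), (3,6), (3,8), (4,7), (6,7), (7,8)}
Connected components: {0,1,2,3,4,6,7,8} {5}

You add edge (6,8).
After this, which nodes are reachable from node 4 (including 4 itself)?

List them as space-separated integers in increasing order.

Before: nodes reachable from 4: {0,1,2,3,4,6,7,8}
Adding (6,8): both endpoints already in same component. Reachability from 4 unchanged.
After: nodes reachable from 4: {0,1,2,3,4,6,7,8}

Answer: 0 1 2 3 4 6 7 8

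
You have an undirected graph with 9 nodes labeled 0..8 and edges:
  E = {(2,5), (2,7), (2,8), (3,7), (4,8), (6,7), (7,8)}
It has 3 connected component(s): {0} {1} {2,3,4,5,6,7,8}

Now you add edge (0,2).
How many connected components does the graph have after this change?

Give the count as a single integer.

Answer: 2

Derivation:
Initial component count: 3
Add (0,2): merges two components. Count decreases: 3 -> 2.
New component count: 2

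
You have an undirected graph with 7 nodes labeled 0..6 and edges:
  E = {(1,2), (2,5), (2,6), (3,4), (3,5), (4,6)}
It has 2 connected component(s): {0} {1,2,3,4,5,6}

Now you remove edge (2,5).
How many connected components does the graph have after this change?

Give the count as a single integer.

Initial component count: 2
Remove (2,5): not a bridge. Count unchanged: 2.
  After removal, components: {0} {1,2,3,4,5,6}
New component count: 2

Answer: 2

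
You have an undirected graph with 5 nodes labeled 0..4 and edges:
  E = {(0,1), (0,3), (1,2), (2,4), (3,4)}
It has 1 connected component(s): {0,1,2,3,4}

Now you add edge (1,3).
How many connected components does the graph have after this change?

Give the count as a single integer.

Answer: 1

Derivation:
Initial component count: 1
Add (1,3): endpoints already in same component. Count unchanged: 1.
New component count: 1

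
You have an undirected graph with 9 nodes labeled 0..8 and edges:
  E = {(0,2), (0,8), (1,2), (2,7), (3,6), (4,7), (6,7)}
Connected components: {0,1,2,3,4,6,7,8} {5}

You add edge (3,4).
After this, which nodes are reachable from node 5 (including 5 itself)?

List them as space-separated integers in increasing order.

Answer: 5

Derivation:
Before: nodes reachable from 5: {5}
Adding (3,4): both endpoints already in same component. Reachability from 5 unchanged.
After: nodes reachable from 5: {5}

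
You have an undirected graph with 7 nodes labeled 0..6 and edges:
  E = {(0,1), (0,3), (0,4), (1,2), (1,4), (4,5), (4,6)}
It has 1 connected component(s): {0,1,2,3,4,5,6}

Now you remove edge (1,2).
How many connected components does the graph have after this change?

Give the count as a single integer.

Initial component count: 1
Remove (1,2): it was a bridge. Count increases: 1 -> 2.
  After removal, components: {0,1,3,4,5,6} {2}
New component count: 2

Answer: 2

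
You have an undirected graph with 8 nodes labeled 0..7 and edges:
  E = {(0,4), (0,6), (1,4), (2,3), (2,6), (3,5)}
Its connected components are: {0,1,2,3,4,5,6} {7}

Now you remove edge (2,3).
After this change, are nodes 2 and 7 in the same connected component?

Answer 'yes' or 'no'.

Answer: no

Derivation:
Initial components: {0,1,2,3,4,5,6} {7}
Removing edge (2,3): it was a bridge — component count 2 -> 3.
New components: {0,1,2,4,6} {3,5} {7}
Are 2 and 7 in the same component? no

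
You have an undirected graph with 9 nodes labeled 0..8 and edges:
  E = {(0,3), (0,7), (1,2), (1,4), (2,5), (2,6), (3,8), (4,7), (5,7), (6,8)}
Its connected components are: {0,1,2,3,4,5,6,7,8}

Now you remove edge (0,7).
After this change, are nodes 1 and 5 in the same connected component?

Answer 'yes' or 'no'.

Initial components: {0,1,2,3,4,5,6,7,8}
Removing edge (0,7): not a bridge — component count unchanged at 1.
New components: {0,1,2,3,4,5,6,7,8}
Are 1 and 5 in the same component? yes

Answer: yes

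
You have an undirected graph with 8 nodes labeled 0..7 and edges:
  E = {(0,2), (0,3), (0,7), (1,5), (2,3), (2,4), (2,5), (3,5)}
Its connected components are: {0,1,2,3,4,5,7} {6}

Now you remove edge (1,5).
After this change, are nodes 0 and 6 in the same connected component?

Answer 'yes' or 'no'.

Initial components: {0,1,2,3,4,5,7} {6}
Removing edge (1,5): it was a bridge — component count 2 -> 3.
New components: {0,2,3,4,5,7} {1} {6}
Are 0 and 6 in the same component? no

Answer: no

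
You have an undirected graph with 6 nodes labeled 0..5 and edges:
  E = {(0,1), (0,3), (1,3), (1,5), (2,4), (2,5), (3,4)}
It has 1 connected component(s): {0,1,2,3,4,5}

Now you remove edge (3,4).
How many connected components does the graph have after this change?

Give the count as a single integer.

Answer: 1

Derivation:
Initial component count: 1
Remove (3,4): not a bridge. Count unchanged: 1.
  After removal, components: {0,1,2,3,4,5}
New component count: 1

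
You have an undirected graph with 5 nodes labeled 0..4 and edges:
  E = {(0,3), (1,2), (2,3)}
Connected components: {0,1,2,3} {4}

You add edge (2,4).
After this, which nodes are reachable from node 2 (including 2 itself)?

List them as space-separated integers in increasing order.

Before: nodes reachable from 2: {0,1,2,3}
Adding (2,4): merges 2's component with another. Reachability grows.
After: nodes reachable from 2: {0,1,2,3,4}

Answer: 0 1 2 3 4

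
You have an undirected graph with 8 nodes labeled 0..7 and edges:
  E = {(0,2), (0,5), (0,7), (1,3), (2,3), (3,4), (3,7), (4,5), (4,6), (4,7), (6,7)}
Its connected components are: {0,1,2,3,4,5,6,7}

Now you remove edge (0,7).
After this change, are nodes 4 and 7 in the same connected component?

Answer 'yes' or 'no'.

Answer: yes

Derivation:
Initial components: {0,1,2,3,4,5,6,7}
Removing edge (0,7): not a bridge — component count unchanged at 1.
New components: {0,1,2,3,4,5,6,7}
Are 4 and 7 in the same component? yes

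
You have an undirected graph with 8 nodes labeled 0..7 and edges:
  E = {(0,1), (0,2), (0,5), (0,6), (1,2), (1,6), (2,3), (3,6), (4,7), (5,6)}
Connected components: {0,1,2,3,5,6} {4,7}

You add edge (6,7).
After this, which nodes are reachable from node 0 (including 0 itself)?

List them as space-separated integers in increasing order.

Answer: 0 1 2 3 4 5 6 7

Derivation:
Before: nodes reachable from 0: {0,1,2,3,5,6}
Adding (6,7): merges 0's component with another. Reachability grows.
After: nodes reachable from 0: {0,1,2,3,4,5,6,7}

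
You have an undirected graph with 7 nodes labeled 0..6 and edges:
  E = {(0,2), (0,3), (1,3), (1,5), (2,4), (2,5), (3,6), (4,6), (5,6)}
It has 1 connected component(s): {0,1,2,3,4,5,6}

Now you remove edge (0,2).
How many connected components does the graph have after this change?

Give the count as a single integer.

Answer: 1

Derivation:
Initial component count: 1
Remove (0,2): not a bridge. Count unchanged: 1.
  After removal, components: {0,1,2,3,4,5,6}
New component count: 1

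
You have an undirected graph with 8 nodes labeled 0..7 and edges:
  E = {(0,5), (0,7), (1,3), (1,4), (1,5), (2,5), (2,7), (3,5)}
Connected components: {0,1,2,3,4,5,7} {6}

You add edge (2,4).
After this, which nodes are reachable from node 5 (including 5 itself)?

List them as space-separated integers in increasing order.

Before: nodes reachable from 5: {0,1,2,3,4,5,7}
Adding (2,4): both endpoints already in same component. Reachability from 5 unchanged.
After: nodes reachable from 5: {0,1,2,3,4,5,7}

Answer: 0 1 2 3 4 5 7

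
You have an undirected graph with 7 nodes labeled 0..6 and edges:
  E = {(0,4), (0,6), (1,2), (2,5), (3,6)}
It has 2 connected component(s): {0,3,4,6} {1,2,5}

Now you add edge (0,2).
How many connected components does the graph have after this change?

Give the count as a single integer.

Initial component count: 2
Add (0,2): merges two components. Count decreases: 2 -> 1.
New component count: 1

Answer: 1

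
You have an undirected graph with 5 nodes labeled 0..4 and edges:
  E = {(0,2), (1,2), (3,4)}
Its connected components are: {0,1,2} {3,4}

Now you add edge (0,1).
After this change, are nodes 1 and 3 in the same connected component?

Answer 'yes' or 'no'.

Initial components: {0,1,2} {3,4}
Adding edge (0,1): both already in same component {0,1,2}. No change.
New components: {0,1,2} {3,4}
Are 1 and 3 in the same component? no

Answer: no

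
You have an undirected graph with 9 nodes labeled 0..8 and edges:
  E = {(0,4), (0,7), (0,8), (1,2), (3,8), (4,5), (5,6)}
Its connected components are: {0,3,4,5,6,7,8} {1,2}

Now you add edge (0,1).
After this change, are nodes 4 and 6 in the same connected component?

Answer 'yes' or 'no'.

Initial components: {0,3,4,5,6,7,8} {1,2}
Adding edge (0,1): merges {0,3,4,5,6,7,8} and {1,2}.
New components: {0,1,2,3,4,5,6,7,8}
Are 4 and 6 in the same component? yes

Answer: yes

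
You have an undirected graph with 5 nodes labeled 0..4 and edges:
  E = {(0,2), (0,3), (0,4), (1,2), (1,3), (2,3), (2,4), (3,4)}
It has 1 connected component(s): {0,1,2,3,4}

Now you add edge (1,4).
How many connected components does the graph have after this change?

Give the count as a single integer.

Answer: 1

Derivation:
Initial component count: 1
Add (1,4): endpoints already in same component. Count unchanged: 1.
New component count: 1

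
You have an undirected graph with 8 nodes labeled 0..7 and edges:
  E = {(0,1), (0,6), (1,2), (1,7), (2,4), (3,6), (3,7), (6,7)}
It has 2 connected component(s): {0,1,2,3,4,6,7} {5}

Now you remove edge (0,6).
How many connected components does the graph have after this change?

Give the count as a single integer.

Answer: 2

Derivation:
Initial component count: 2
Remove (0,6): not a bridge. Count unchanged: 2.
  After removal, components: {0,1,2,3,4,6,7} {5}
New component count: 2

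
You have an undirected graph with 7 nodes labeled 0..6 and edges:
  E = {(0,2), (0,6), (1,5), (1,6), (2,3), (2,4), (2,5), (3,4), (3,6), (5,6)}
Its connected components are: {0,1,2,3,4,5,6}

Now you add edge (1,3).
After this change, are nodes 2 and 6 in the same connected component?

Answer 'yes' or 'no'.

Initial components: {0,1,2,3,4,5,6}
Adding edge (1,3): both already in same component {0,1,2,3,4,5,6}. No change.
New components: {0,1,2,3,4,5,6}
Are 2 and 6 in the same component? yes

Answer: yes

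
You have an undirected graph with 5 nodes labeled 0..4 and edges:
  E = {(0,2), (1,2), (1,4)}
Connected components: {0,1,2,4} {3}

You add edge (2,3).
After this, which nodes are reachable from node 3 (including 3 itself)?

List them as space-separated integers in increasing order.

Answer: 0 1 2 3 4

Derivation:
Before: nodes reachable from 3: {3}
Adding (2,3): merges 3's component with another. Reachability grows.
After: nodes reachable from 3: {0,1,2,3,4}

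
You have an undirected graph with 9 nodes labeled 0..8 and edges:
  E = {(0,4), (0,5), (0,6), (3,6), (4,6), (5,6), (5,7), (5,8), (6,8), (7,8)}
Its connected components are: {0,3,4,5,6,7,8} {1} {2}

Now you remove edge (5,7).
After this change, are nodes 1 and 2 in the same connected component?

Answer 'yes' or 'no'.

Answer: no

Derivation:
Initial components: {0,3,4,5,6,7,8} {1} {2}
Removing edge (5,7): not a bridge — component count unchanged at 3.
New components: {0,3,4,5,6,7,8} {1} {2}
Are 1 and 2 in the same component? no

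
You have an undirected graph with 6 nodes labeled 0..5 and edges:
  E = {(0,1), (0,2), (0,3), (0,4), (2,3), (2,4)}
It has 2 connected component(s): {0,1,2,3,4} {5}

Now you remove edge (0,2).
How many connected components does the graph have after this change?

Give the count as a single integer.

Initial component count: 2
Remove (0,2): not a bridge. Count unchanged: 2.
  After removal, components: {0,1,2,3,4} {5}
New component count: 2

Answer: 2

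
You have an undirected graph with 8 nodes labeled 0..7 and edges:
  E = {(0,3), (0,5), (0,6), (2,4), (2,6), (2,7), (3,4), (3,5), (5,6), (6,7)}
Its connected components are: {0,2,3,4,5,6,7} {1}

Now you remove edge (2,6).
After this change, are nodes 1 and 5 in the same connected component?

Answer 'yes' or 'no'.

Initial components: {0,2,3,4,5,6,7} {1}
Removing edge (2,6): not a bridge — component count unchanged at 2.
New components: {0,2,3,4,5,6,7} {1}
Are 1 and 5 in the same component? no

Answer: no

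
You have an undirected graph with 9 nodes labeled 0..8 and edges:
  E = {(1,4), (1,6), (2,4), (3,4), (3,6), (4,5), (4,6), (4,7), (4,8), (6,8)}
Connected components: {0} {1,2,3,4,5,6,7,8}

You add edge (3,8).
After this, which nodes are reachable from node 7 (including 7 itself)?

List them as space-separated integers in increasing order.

Before: nodes reachable from 7: {1,2,3,4,5,6,7,8}
Adding (3,8): both endpoints already in same component. Reachability from 7 unchanged.
After: nodes reachable from 7: {1,2,3,4,5,6,7,8}

Answer: 1 2 3 4 5 6 7 8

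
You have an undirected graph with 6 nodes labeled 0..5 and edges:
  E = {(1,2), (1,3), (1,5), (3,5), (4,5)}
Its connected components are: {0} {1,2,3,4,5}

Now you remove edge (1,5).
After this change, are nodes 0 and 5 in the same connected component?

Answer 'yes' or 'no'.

Initial components: {0} {1,2,3,4,5}
Removing edge (1,5): not a bridge — component count unchanged at 2.
New components: {0} {1,2,3,4,5}
Are 0 and 5 in the same component? no

Answer: no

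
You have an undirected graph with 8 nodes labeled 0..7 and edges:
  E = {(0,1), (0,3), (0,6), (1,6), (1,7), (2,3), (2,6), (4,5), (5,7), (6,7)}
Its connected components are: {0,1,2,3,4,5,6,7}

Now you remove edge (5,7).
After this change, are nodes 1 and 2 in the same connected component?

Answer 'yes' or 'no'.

Initial components: {0,1,2,3,4,5,6,7}
Removing edge (5,7): it was a bridge — component count 1 -> 2.
New components: {0,1,2,3,6,7} {4,5}
Are 1 and 2 in the same component? yes

Answer: yes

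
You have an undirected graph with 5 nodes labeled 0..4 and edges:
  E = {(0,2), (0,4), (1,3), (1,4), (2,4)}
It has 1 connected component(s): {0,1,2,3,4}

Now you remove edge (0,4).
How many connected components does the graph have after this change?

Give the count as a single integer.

Answer: 1

Derivation:
Initial component count: 1
Remove (0,4): not a bridge. Count unchanged: 1.
  After removal, components: {0,1,2,3,4}
New component count: 1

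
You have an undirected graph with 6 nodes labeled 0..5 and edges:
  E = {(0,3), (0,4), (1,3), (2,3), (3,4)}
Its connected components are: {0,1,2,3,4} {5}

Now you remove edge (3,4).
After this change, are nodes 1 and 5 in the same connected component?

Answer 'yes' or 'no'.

Initial components: {0,1,2,3,4} {5}
Removing edge (3,4): not a bridge — component count unchanged at 2.
New components: {0,1,2,3,4} {5}
Are 1 and 5 in the same component? no

Answer: no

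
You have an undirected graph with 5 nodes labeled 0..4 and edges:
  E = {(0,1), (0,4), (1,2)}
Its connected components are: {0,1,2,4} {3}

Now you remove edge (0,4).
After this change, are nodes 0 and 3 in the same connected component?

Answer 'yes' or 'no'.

Initial components: {0,1,2,4} {3}
Removing edge (0,4): it was a bridge — component count 2 -> 3.
New components: {0,1,2} {3} {4}
Are 0 and 3 in the same component? no

Answer: no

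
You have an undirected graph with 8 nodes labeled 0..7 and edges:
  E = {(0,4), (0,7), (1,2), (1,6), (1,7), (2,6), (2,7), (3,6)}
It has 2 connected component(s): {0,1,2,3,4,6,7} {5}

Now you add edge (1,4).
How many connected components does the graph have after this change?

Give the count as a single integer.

Initial component count: 2
Add (1,4): endpoints already in same component. Count unchanged: 2.
New component count: 2

Answer: 2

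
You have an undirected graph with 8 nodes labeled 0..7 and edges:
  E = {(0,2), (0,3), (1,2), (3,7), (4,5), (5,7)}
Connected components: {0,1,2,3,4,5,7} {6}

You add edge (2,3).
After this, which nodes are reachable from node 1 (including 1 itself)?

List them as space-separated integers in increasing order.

Answer: 0 1 2 3 4 5 7

Derivation:
Before: nodes reachable from 1: {0,1,2,3,4,5,7}
Adding (2,3): both endpoints already in same component. Reachability from 1 unchanged.
After: nodes reachable from 1: {0,1,2,3,4,5,7}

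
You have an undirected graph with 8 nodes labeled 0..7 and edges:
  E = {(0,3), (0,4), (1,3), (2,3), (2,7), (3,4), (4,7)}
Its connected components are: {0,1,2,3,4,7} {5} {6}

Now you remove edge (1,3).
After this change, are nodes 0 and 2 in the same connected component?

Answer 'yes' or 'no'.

Answer: yes

Derivation:
Initial components: {0,1,2,3,4,7} {5} {6}
Removing edge (1,3): it was a bridge — component count 3 -> 4.
New components: {0,2,3,4,7} {1} {5} {6}
Are 0 and 2 in the same component? yes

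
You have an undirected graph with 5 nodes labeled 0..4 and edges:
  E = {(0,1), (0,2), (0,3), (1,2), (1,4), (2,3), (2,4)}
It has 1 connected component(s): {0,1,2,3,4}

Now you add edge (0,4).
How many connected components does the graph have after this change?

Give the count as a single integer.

Answer: 1

Derivation:
Initial component count: 1
Add (0,4): endpoints already in same component. Count unchanged: 1.
New component count: 1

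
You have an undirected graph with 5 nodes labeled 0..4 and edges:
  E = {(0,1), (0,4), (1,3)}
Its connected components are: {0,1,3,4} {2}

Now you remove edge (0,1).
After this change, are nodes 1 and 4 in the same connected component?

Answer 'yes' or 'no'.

Initial components: {0,1,3,4} {2}
Removing edge (0,1): it was a bridge — component count 2 -> 3.
New components: {0,4} {1,3} {2}
Are 1 and 4 in the same component? no

Answer: no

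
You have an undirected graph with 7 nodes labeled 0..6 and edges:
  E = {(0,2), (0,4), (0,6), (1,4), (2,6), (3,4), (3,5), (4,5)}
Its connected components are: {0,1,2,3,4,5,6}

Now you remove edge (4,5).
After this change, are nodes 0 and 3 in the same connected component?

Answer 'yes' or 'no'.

Answer: yes

Derivation:
Initial components: {0,1,2,3,4,5,6}
Removing edge (4,5): not a bridge — component count unchanged at 1.
New components: {0,1,2,3,4,5,6}
Are 0 and 3 in the same component? yes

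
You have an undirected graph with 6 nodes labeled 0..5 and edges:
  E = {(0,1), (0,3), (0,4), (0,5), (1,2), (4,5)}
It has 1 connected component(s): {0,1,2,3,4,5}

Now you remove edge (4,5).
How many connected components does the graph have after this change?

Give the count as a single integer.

Answer: 1

Derivation:
Initial component count: 1
Remove (4,5): not a bridge. Count unchanged: 1.
  After removal, components: {0,1,2,3,4,5}
New component count: 1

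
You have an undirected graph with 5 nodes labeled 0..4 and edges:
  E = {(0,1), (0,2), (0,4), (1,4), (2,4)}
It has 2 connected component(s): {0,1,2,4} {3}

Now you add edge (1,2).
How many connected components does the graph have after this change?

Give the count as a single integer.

Initial component count: 2
Add (1,2): endpoints already in same component. Count unchanged: 2.
New component count: 2

Answer: 2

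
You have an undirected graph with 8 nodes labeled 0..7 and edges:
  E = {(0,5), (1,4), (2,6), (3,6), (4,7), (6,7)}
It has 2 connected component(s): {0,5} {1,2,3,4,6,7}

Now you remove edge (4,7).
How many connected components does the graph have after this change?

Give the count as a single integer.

Initial component count: 2
Remove (4,7): it was a bridge. Count increases: 2 -> 3.
  After removal, components: {0,5} {1,4} {2,3,6,7}
New component count: 3

Answer: 3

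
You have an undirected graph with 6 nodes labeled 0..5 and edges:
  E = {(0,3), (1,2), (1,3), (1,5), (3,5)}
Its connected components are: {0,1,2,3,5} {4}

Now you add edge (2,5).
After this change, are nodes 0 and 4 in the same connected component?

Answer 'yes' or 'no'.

Initial components: {0,1,2,3,5} {4}
Adding edge (2,5): both already in same component {0,1,2,3,5}. No change.
New components: {0,1,2,3,5} {4}
Are 0 and 4 in the same component? no

Answer: no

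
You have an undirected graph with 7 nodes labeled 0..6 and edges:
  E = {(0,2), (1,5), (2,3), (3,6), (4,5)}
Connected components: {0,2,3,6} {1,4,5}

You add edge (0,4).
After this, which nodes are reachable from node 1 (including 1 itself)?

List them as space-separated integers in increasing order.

Answer: 0 1 2 3 4 5 6

Derivation:
Before: nodes reachable from 1: {1,4,5}
Adding (0,4): merges 1's component with another. Reachability grows.
After: nodes reachable from 1: {0,1,2,3,4,5,6}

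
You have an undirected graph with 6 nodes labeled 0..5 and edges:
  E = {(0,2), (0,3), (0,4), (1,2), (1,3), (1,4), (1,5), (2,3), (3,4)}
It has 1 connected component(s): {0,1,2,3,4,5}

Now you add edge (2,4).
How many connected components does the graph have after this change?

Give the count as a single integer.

Initial component count: 1
Add (2,4): endpoints already in same component. Count unchanged: 1.
New component count: 1

Answer: 1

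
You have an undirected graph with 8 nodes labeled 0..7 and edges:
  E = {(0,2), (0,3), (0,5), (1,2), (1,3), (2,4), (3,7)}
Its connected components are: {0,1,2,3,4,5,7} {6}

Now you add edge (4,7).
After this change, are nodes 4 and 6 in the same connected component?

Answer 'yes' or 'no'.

Initial components: {0,1,2,3,4,5,7} {6}
Adding edge (4,7): both already in same component {0,1,2,3,4,5,7}. No change.
New components: {0,1,2,3,4,5,7} {6}
Are 4 and 6 in the same component? no

Answer: no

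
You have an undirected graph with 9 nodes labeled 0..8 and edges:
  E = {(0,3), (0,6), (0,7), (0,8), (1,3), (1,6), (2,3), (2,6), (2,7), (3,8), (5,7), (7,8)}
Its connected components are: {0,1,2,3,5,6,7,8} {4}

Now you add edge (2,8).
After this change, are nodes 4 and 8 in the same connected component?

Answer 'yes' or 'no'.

Answer: no

Derivation:
Initial components: {0,1,2,3,5,6,7,8} {4}
Adding edge (2,8): both already in same component {0,1,2,3,5,6,7,8}. No change.
New components: {0,1,2,3,5,6,7,8} {4}
Are 4 and 8 in the same component? no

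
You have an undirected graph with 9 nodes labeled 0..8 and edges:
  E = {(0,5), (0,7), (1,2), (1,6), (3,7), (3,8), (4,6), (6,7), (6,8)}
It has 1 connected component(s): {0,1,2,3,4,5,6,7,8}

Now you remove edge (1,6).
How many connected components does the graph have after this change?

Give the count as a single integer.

Initial component count: 1
Remove (1,6): it was a bridge. Count increases: 1 -> 2.
  After removal, components: {0,3,4,5,6,7,8} {1,2}
New component count: 2

Answer: 2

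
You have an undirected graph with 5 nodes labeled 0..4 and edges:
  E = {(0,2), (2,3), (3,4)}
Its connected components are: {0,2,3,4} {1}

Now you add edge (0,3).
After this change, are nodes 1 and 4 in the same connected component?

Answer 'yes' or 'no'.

Answer: no

Derivation:
Initial components: {0,2,3,4} {1}
Adding edge (0,3): both already in same component {0,2,3,4}. No change.
New components: {0,2,3,4} {1}
Are 1 and 4 in the same component? no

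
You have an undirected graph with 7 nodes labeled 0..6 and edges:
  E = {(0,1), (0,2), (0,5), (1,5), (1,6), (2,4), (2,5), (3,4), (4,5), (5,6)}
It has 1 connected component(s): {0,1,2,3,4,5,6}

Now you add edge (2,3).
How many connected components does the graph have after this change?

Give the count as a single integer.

Answer: 1

Derivation:
Initial component count: 1
Add (2,3): endpoints already in same component. Count unchanged: 1.
New component count: 1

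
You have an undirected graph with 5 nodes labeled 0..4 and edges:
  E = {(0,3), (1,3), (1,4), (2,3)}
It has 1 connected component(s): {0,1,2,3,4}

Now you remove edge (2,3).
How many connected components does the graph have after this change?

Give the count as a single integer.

Answer: 2

Derivation:
Initial component count: 1
Remove (2,3): it was a bridge. Count increases: 1 -> 2.
  After removal, components: {0,1,3,4} {2}
New component count: 2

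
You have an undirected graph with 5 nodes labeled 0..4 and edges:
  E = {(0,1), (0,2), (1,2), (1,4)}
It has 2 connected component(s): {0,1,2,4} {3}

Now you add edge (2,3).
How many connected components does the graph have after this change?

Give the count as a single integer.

Answer: 1

Derivation:
Initial component count: 2
Add (2,3): merges two components. Count decreases: 2 -> 1.
New component count: 1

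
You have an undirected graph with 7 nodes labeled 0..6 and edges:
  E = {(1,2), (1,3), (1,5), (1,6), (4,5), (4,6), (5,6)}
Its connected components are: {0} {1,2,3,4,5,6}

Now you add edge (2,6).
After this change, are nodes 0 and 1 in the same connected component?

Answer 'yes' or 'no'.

Initial components: {0} {1,2,3,4,5,6}
Adding edge (2,6): both already in same component {1,2,3,4,5,6}. No change.
New components: {0} {1,2,3,4,5,6}
Are 0 and 1 in the same component? no

Answer: no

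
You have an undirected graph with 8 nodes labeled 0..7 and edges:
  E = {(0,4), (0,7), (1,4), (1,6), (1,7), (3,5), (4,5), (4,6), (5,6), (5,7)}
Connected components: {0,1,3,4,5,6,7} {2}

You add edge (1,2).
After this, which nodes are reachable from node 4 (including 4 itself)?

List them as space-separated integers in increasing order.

Answer: 0 1 2 3 4 5 6 7

Derivation:
Before: nodes reachable from 4: {0,1,3,4,5,6,7}
Adding (1,2): merges 4's component with another. Reachability grows.
After: nodes reachable from 4: {0,1,2,3,4,5,6,7}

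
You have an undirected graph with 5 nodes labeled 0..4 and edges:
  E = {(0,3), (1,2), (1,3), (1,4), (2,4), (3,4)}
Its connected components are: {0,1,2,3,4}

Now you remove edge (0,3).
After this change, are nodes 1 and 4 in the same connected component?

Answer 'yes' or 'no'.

Initial components: {0,1,2,3,4}
Removing edge (0,3): it was a bridge — component count 1 -> 2.
New components: {0} {1,2,3,4}
Are 1 and 4 in the same component? yes

Answer: yes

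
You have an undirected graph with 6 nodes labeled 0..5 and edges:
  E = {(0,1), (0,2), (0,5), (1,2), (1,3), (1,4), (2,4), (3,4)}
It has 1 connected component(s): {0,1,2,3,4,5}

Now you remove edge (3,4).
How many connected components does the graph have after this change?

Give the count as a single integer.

Answer: 1

Derivation:
Initial component count: 1
Remove (3,4): not a bridge. Count unchanged: 1.
  After removal, components: {0,1,2,3,4,5}
New component count: 1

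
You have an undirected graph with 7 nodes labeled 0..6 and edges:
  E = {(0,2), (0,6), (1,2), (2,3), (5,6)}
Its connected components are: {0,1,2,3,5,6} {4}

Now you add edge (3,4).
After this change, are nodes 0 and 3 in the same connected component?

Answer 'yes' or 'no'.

Initial components: {0,1,2,3,5,6} {4}
Adding edge (3,4): merges {0,1,2,3,5,6} and {4}.
New components: {0,1,2,3,4,5,6}
Are 0 and 3 in the same component? yes

Answer: yes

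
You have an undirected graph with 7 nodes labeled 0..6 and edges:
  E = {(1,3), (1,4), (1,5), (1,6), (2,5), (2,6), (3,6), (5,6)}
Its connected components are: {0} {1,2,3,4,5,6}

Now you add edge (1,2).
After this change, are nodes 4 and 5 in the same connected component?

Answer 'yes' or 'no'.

Initial components: {0} {1,2,3,4,5,6}
Adding edge (1,2): both already in same component {1,2,3,4,5,6}. No change.
New components: {0} {1,2,3,4,5,6}
Are 4 and 5 in the same component? yes

Answer: yes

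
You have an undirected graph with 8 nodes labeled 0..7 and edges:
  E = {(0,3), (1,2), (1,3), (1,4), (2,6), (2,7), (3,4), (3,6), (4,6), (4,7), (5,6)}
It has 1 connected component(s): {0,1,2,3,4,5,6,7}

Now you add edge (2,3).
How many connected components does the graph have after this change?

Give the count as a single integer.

Answer: 1

Derivation:
Initial component count: 1
Add (2,3): endpoints already in same component. Count unchanged: 1.
New component count: 1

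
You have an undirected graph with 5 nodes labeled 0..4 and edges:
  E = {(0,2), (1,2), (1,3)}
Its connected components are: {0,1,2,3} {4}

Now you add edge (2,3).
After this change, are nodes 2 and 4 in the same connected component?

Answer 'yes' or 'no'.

Initial components: {0,1,2,3} {4}
Adding edge (2,3): both already in same component {0,1,2,3}. No change.
New components: {0,1,2,3} {4}
Are 2 and 4 in the same component? no

Answer: no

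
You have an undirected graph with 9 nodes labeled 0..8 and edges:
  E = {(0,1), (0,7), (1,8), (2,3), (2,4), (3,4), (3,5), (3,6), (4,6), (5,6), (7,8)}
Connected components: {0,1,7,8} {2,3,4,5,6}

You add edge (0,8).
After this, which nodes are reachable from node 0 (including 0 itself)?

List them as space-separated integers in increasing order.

Before: nodes reachable from 0: {0,1,7,8}
Adding (0,8): both endpoints already in same component. Reachability from 0 unchanged.
After: nodes reachable from 0: {0,1,7,8}

Answer: 0 1 7 8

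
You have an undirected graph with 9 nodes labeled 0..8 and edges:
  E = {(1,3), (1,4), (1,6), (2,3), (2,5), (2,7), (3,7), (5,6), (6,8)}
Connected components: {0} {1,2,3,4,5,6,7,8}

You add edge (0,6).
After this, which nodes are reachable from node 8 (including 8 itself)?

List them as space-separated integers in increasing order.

Answer: 0 1 2 3 4 5 6 7 8

Derivation:
Before: nodes reachable from 8: {1,2,3,4,5,6,7,8}
Adding (0,6): merges 8's component with another. Reachability grows.
After: nodes reachable from 8: {0,1,2,3,4,5,6,7,8}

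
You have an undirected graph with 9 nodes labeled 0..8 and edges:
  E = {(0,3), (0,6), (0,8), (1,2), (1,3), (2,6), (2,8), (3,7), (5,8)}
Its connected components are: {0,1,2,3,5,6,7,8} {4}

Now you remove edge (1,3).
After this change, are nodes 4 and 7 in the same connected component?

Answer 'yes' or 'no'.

Answer: no

Derivation:
Initial components: {0,1,2,3,5,6,7,8} {4}
Removing edge (1,3): not a bridge — component count unchanged at 2.
New components: {0,1,2,3,5,6,7,8} {4}
Are 4 and 7 in the same component? no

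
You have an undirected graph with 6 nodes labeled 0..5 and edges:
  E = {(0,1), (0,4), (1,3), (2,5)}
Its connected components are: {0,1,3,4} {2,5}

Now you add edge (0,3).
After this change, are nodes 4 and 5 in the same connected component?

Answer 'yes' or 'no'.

Initial components: {0,1,3,4} {2,5}
Adding edge (0,3): both already in same component {0,1,3,4}. No change.
New components: {0,1,3,4} {2,5}
Are 4 and 5 in the same component? no

Answer: no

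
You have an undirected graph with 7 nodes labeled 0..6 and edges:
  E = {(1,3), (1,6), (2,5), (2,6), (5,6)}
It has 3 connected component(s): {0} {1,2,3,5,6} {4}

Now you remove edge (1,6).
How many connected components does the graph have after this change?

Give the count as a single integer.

Initial component count: 3
Remove (1,6): it was a bridge. Count increases: 3 -> 4.
  After removal, components: {0} {1,3} {2,5,6} {4}
New component count: 4

Answer: 4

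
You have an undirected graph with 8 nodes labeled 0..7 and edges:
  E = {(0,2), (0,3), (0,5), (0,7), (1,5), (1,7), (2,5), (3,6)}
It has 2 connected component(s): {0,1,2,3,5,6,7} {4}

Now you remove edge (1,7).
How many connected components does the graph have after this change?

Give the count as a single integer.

Initial component count: 2
Remove (1,7): not a bridge. Count unchanged: 2.
  After removal, components: {0,1,2,3,5,6,7} {4}
New component count: 2

Answer: 2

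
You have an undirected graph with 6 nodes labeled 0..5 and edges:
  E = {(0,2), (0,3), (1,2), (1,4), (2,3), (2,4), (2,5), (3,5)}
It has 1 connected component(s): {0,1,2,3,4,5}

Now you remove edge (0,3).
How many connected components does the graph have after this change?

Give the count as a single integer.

Answer: 1

Derivation:
Initial component count: 1
Remove (0,3): not a bridge. Count unchanged: 1.
  After removal, components: {0,1,2,3,4,5}
New component count: 1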